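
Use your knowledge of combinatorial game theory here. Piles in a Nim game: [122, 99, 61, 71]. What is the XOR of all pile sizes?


We need the XOR (exclusive or) of all pile sizes.
After XOR-ing pile 1 (size 122): 0 XOR 122 = 122
After XOR-ing pile 2 (size 99): 122 XOR 99 = 25
After XOR-ing pile 3 (size 61): 25 XOR 61 = 36
After XOR-ing pile 4 (size 71): 36 XOR 71 = 99
The Nim-value of this position is 99.

99


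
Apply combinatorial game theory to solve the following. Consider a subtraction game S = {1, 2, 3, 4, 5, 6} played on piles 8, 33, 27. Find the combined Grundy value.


Subtraction set: {1, 2, 3, 4, 5, 6}
For this subtraction set, G(n) = n mod 7 (period = max + 1 = 7).
Pile 1 (size 8): G(8) = 8 mod 7 = 1
Pile 2 (size 33): G(33) = 33 mod 7 = 5
Pile 3 (size 27): G(27) = 27 mod 7 = 6
Total Grundy value = XOR of all: 1 XOR 5 XOR 6 = 2

2


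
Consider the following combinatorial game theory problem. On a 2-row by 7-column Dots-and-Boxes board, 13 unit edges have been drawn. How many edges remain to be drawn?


Grid: 2 x 7 boxes, i.e. 3 rows and 8 columns of dots.
Horizontal edges: (rows + 1) * cols = 3 * 7 = 21
Vertical edges: rows * (cols + 1) = 2 * 8 = 16
Total edges: 21 + 16 = 37
Edges drawn: 13
Remaining: 37 - 13 = 24

24


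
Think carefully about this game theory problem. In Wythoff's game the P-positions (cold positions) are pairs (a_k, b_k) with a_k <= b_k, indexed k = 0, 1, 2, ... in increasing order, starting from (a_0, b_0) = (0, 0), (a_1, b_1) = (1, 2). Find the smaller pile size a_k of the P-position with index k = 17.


By Wythoff's theorem, a_k = floor(k * phi) and b_k = floor(k * phi^2) = a_k + k, where phi = (1 + sqrt(5))/2 is the golden ratio.
phi = (1 + sqrt(5))/2 = 1.618034
k = 17
k * phi = 17 * 1.618034 = 27.506578
a_17 = floor(k * phi) = 27

27


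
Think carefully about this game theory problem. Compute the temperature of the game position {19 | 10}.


The game is {19 | 10}, a switch {a | b} with numbers a > b.
Cooling {a | b} by t gives {a - t | b + t}, which stops being hot when a - t = b + t, i.e. at t = (a - b)/2. So the temperature of a switch is (a - b)/2.
Temperature = (Left option - Right option) / 2
= (19 - (10)) / 2
= 9 / 2
= 9/2

9/2


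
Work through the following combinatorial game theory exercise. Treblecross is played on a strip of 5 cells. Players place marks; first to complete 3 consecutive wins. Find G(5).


Treblecross: place X on empty cells; 3-in-a-row wins.
Playing within two cells of an existing X lets the opponent win at once, so sensible play treats the cells i-2..i+2 around each X as dead. The player left with no safe cell loses, so this is a normal-play take-away game on strips of safe cells.
Placing X at cell i (0-indexed) of a strip of k safe cells leaves independent strips of sizes max(0, i-2) and max(0, k-i-3). Hence G(k) = mex{ G(max(0,i-2)) XOR G(max(0,k-i-3)) : 0 <= i < k }, with G(0) = 0.
G(1): splits (0,0):0^0=0 -> mex({0}) = 1
G(2): splits (0,0):0^0=0 -> mex({0}) = 1
G(3): splits (0,0):0^0=0 -> mex({0}) = 1
G(4): splits (0,1):0^1=1 (0,0):0^0=0 -> mex({0, 1}) = 2
G(5): splits (0,2):0^1=1 (0,1):0^1=1 (0,0):0^0=0 -> mex({0, 1}) = 2
Therefore G(5) = 2.

2


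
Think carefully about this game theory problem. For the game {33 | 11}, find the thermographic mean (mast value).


Game = {33 | 11}, a switch {a | b} with numbers a > b.
Its thermograph has left wall a - t and right wall b + t, which meet at t = (a - b)/2, where both equal (a + b)/2. So the mast (mean value) is at (a + b)/2.
Mean = (33 + (11))/2 = 44/2 = 22

22


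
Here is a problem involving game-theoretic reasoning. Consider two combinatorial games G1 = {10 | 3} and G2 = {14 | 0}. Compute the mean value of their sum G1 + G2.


G1 = {10 | 3}, G2 = {14 | 0}
Each is a switch {a | b} with numbers a > b; its mean value is (a + b)/2, and mean value is additive over game sums: m(G1 + G2) = m(G1) + m(G2).
Mean of G1 = (10 + (3))/2 = 13/2 = 13/2
Mean of G2 = (14 + (0))/2 = 14/2 = 7
Mean of G1 + G2 = 13/2 + 7 = 27/2

27/2


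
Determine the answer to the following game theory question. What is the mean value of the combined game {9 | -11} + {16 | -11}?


G1 = {9 | -11}, G2 = {16 | -11}
Each is a switch {a | b} with numbers a > b; its mean value is (a + b)/2, and mean value is additive over game sums: m(G1 + G2) = m(G1) + m(G2).
Mean of G1 = (9 + (-11))/2 = -2/2 = -1
Mean of G2 = (16 + (-11))/2 = 5/2 = 5/2
Mean of G1 + G2 = -1 + 5/2 = 3/2

3/2


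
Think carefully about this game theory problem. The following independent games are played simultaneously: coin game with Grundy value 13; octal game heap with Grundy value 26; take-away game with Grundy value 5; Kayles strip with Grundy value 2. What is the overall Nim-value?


By the Sprague-Grundy theorem, the Grundy value of a sum of games is the XOR of individual Grundy values.
coin game: Grundy value = 13. Running XOR: 0 XOR 13 = 13
octal game heap: Grundy value = 26. Running XOR: 13 XOR 26 = 23
take-away game: Grundy value = 5. Running XOR: 23 XOR 5 = 18
Kayles strip: Grundy value = 2. Running XOR: 18 XOR 2 = 16
The combined Grundy value is 16.

16


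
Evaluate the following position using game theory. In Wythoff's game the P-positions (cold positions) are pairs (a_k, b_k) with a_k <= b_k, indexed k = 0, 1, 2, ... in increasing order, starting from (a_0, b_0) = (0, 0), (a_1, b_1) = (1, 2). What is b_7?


By Wythoff's theorem, a_k = floor(k * phi) and b_k = floor(k * phi^2) = a_k + k, where phi = (1 + sqrt(5))/2 is the golden ratio.
phi = (1 + sqrt(5))/2 = 1.618034
phi^2 = phi + 1 = 2.618034
k = 7
k * phi^2 = 7 * 2.618034 = 18.326238
b_7 = floor(k * phi^2) = 18 (check: a_7 + k = 11 + 7 = 18)

18


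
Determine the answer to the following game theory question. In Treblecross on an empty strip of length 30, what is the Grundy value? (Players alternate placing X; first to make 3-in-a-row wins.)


Treblecross: place X on empty cells; 3-in-a-row wins.
Playing within two cells of an existing X lets the opponent win at once, so sensible play treats the cells i-2..i+2 around each X as dead. The player left with no safe cell loses, so this is a normal-play take-away game on strips of safe cells.
Placing X at cell i (0-indexed) of a strip of k safe cells leaves independent strips of sizes max(0, i-2) and max(0, k-i-3). Hence G(k) = mex{ G(max(0,i-2)) XOR G(max(0,k-i-3)) : 0 <= i < k }, with G(0) = 0.
G(1): splits (0,0):0^0=0 -> mex({0}) = 1
G(2): splits (0,0):0^0=0 -> mex({0}) = 1
G(3): splits (0,0):0^0=0 -> mex({0}) = 1
G(4): splits (0,1):0^1=1 (0,0):0^0=0 -> mex({0, 1}) = 2
G(5): splits (0,2):0^1=1 (0,1):0^1=1 (0,0):0^0=0 -> mex({0, 1}) = 2
G(6) = mex({1}) = 0
G(7) = mex({0, 1, 2}) = 3
G(8) = mex({0, 1, 2}) = 3
G(9) = mex({0, 2}) = 1
G(10) = mex({0, 2, 3}) = 1
G(11) = mex({0, 3}) = 1
G(12) = mex({1, 3}) = 0
G(13) = mex({0, 1, 2, 3}) = 4
G(14) = mex({0, 1, 2}) = 3
G(15) = mex({0, 1, 2}) = 3
G(16) = mex({0, 1, 2, 4}) = 3
G(17) = mex({0, 1, 3, 4}) = 2
G(18) = mex({0, 1, 3, 4}) = 2
G(19) = mex({0, 1, 3, 5}) = 2
G(20) = mex({0, 1, 2, 3, 5}) = 4
G(21) = mex({0, 1, 2, 3, 5}) = 4
G(22) = mex({1, 2, 6}) = 0
G(23) = mex({0, 1, 2, 3, 4, 6}) = 5
G(24) = mex({0, 1, 2, 3, 4}) = 5
G(25) = mex({0, 1, 3, 4, 7}) = 2
G(26) = mex({0, 1, 3, 4, 5, 7}) = 2
G(27) = mex({0, 1, 3, 5}) = 2
G(28) = mex({0, 1, 2, 5}) = 3
G(29) = mex({0, 1, 2, 4, 5, 6}) = 3
G(30) = mex({1, 2, 4, 6}) = 0
Therefore G(30) = 0.

0


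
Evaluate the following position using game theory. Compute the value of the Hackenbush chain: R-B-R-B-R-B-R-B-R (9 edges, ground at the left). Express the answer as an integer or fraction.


Edges (from ground): R-B-R-B-R-B-R-B-R
By Berlekamp's sign-expansion rule, a Blue-Red Hackenbush stalk has the value of the surreal number whose sign sequence is the edge sequence with B -> + and R -> -.
Sign sequence: -+-+-+-+-
Trace the sign expansion in the surreal number tree, starting from 0:
Edge 1: R (sign -) -> bounds (-inf, 0), value = -1
Edge 2: B (sign +) -> bounds (-1, 0), value = -1/2
Edge 3: R (sign -) -> bounds (-1, -1/2), value = -3/4
Edge 4: B (sign +) -> bounds (-3/4, -1/2), value = -5/8
Edge 5: R (sign -) -> bounds (-3/4, -5/8), value = -11/16
Edge 6: B (sign +) -> bounds (-11/16, -5/8), value = -21/32
Edge 7: R (sign -) -> bounds (-11/16, -21/32), value = -43/64
Edge 8: B (sign +) -> bounds (-43/64, -21/32), value = -85/128
Edge 9: R (sign -) -> bounds (-43/64, -85/128), value = -171/256
Game value = -171/256

-171/256


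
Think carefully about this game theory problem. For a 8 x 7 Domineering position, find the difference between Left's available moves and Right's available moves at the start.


Board is 8 x 7 (rows x cols).
Left (vertical) placements: (rows-1) * cols = 7 * 7 = 49
Right (horizontal) placements: rows * (cols-1) = 8 * 6 = 48
Advantage = Left - Right = 49 - 48 = 1

1


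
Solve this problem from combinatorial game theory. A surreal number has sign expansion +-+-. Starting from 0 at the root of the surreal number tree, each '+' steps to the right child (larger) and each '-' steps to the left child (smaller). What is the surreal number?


Sign expansion: +-+-
Rule: track bounds (lo, hi), initially (-inf, +inf). On '+', the current value becomes lo and we move to the simplest number in (value, hi): value + 1 if hi = +inf, otherwise the midpoint (value + hi)/2. On '-', the current value becomes hi and we move to value - 1 if lo = -inf, otherwise the midpoint (lo + value)/2.
Start at 0.
Step 1: sign = +, move right. Bounds: (0, +inf). Value = 1
Step 2: sign = -, move left. Bounds: (0, 1). Value = 1/2
Step 3: sign = +, move right. Bounds: (1/2, 1). Value = 3/4
Step 4: sign = -, move left. Bounds: (1/2, 3/4). Value = 5/8
The surreal number with sign expansion +-+- is 5/8.

5/8


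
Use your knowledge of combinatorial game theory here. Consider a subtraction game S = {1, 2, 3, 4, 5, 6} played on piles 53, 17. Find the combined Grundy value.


Subtraction set: {1, 2, 3, 4, 5, 6}
For this subtraction set, G(n) = n mod 7 (period = max + 1 = 7).
Pile 1 (size 53): G(53) = 53 mod 7 = 4
Pile 2 (size 17): G(17) = 17 mod 7 = 3
Total Grundy value = XOR of all: 4 XOR 3 = 7

7


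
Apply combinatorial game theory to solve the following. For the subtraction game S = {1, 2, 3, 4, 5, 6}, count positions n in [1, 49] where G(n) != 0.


Subtraction set S = {1, 2, 3, 4, 5, 6}, so G(n) = n mod 7.
G(n) = 0 when n is a multiple of 7.
Multiples of 7 in [1, 49]: 7
N-positions (nonzero Grundy) = 49 - 7 = 42

42


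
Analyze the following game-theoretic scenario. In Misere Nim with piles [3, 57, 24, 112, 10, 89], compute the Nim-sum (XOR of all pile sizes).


We need the XOR (exclusive or) of all pile sizes.
After XOR-ing pile 1 (size 3): 0 XOR 3 = 3
After XOR-ing pile 2 (size 57): 3 XOR 57 = 58
After XOR-ing pile 3 (size 24): 58 XOR 24 = 34
After XOR-ing pile 4 (size 112): 34 XOR 112 = 82
After XOR-ing pile 5 (size 10): 82 XOR 10 = 88
After XOR-ing pile 6 (size 89): 88 XOR 89 = 1
The Nim-value of this position is 1.

1


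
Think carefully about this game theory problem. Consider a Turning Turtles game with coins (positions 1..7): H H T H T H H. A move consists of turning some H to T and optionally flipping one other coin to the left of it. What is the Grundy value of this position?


Coins: H H T H T H H
Key fact: a single head at position k behaves exactly like a Nim heap of size k (turning it to T and optionally flipping a coin at j < k corresponds to moving the heap from k to j, or to 0), and heads combine as a disjunctive sum (two heads at the same place would cancel, matching j XOR j = 0). So the Nim-value is the XOR of the 1-indexed positions of the heads.
Face-up positions (1-indexed): [1, 2, 4, 6, 7]
XOR 0 with 1: 0 XOR 1 = 1
XOR 1 with 2: 1 XOR 2 = 3
XOR 3 with 4: 3 XOR 4 = 7
XOR 7 with 6: 7 XOR 6 = 1
XOR 1 with 7: 1 XOR 7 = 6
Nim-value = 6

6


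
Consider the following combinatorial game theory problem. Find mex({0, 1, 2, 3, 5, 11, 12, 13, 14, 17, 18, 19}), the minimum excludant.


Set = {0, 1, 2, 3, 5, 11, 12, 13, 14, 17, 18, 19}
0 is in the set.
1 is in the set.
2 is in the set.
3 is in the set.
4 is NOT in the set. This is the mex.
mex = 4

4


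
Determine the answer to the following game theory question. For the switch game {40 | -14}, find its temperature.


The game is {40 | -14}, a switch {a | b} with numbers a > b.
Cooling {a | b} by t gives {a - t | b + t}, which stops being hot when a - t = b + t, i.e. at t = (a - b)/2. So the temperature of a switch is (a - b)/2.
Temperature = (Left option - Right option) / 2
= (40 - (-14)) / 2
= 54 / 2
= 27

27


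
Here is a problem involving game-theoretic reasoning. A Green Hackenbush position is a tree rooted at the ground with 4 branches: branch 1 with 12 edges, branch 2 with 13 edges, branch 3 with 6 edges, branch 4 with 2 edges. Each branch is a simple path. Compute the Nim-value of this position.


The tree has 4 branches from the ground vertex.
In Green Hackenbush, the Nim-value of a simple path of length k is k.
Branch 1: length 12, Nim-value = 12
Branch 2: length 13, Nim-value = 13
Branch 3: length 6, Nim-value = 6
Branch 4: length 2, Nim-value = 2
Total Nim-value = XOR of all branch values:
0 XOR 12 = 12
12 XOR 13 = 1
1 XOR 6 = 7
7 XOR 2 = 5
Nim-value of the tree = 5

5


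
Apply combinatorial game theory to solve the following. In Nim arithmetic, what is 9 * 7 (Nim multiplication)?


Nim multiplication is bilinear over XOR: (u XOR v) * w = (u*w) XOR (v*w).
So we split each operand into its bit components and XOR the pairwise Nim products.
9 = 1 + 8 (as XOR of powers of 2).
7 = 1 + 2 + 4 (as XOR of powers of 2).
Using the standard Nim-product table on single bits:
  2*2 = 3,   2*4 = 8,   2*8 = 12,
  4*4 = 6,   4*8 = 11,  8*8 = 13,
and  1*x = x (identity), k*l = l*k (commutative).
Pairwise Nim products:
  1 * 1 = 1
  1 * 2 = 2
  1 * 4 = 4
  8 * 1 = 8
  8 * 2 = 12
  8 * 4 = 11
XOR them: 1 XOR 2 XOR 4 XOR 8 XOR 12 XOR 11 = 8.
Result: 9 * 7 = 8 (in Nim).

8


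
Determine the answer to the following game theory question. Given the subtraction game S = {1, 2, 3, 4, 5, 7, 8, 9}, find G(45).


The subtraction set is S = {1, 2, 3, 4, 5, 7, 8, 9}.
G(k) = mex{ G(k - s) : s in S, s <= k }. We compute iteratively: G(0) = 0.
G(1) = mex({0}) = 1
G(2) = mex({0, 1}) = 2
G(3) = mex({0, 1, 2}) = 3
G(4) = mex({0, 1, 2, 3}) = 4
G(5) = mex({0, 1, 2, 3, 4}) = 5
G(6) = mex({1, 2, 3, 4, 5}) = 0
G(7) = mex({0, 2, 3, 4, 5}) = 1
G(8) = mex({0, 1, 3, 4, 5}) = 2
G(9) = mex({0, 1, 2, 4, 5}) = 3
G(10) = mex({0, 1, 2, 3, 5}) = 4
G(11) = mex({0, 1, 2, 3, 4}) = 5
G(12) = mex({1, 2, 3, 4, 5}) = 0
G(13) = mex({0, 2, 3, 4, 5}) = 1
G(14) = mex({0, 1, 3, 4, 5}) = 2
Observe that G(6)..G(14) = 0, 1, 2, 3, 4, 5, 0, 1, 2 repeats G(0)..G(8) = 0, 1, 2, 3, 4, 5, 0, 1, 2.
For k >= max(S) = 9, G(k) is determined by the previous 9 values G(k-9)..G(k-1); a window of 9 consecutive values has recurred shifted by 6, so by induction G(k + 6) = G(k) for all k >= 0: the sequence is periodic from the start with period 6.
One period: G(0..5) = 0, 1, 2, 3, 4, 5.
45 mod 6 = 3, so G(45) = G(3) = 3.

3


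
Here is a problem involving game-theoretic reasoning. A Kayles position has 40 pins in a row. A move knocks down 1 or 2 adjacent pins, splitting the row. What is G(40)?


Kayles: a move removes 1 or 2 adjacent pins from a contiguous row.
Removing pins from a row of k leaves two independent rows (a, b) with a + b = k - 1 (one pin) or a + b = k - 2 (two pins); an end removal gives a = 0.
By Sprague-Grundy, G(k) = mex{ G(a) XOR G(b) } over all these splits. G(0) = 0.
G(1): splits (0,0):0^0=0 -> mex({0}) = 1
G(2): splits (0,1):0^1=1 (0,0):0^0=0 -> mex({0, 1}) = 2
G(3): splits (0,2):0^2=2 (1,1):1^1=0 (0,1):0^1=1 -> mex({0, 1, 2}) = 3
G(4): splits (0,3):0^3=3 (1,2):1^2=3 (0,2):0^2=2 (1,1):1^1=0 -> mex({0, 2, 3}) = 1
G(5): splits (0,4):0^1=1 (1,3):1^3=2 (2,2):2^2=0 (0,3):0^3=3 (1,2):1^2=3 -> mex({0, 1, 2, 3}) = 4
G(6) = mex({0, 1, 2, 4}) = 3
G(7) = mex({0, 1, 3, 4, 5}) = 2
G(8) = mex({0, 2, 3, 5, 6}) = 1
G(9) = mex({0, 1, 2, 3, 6, 7}) = 4
G(10) = mex({0, 1, 3, 4, 5, 7}) = 2
G(11) = mex({0, 1, 2, 3, 4, 5}) = 6
G(12) = mex({0, 1, 2, 3, 5, 6, 7}) = 4
G(13) = mex({0, 2, 3, 4, 6, 7}) = 1
G(14) = mex({0, 1, 4, 5, 6, 7}) = 2
G(15) = mex({0, 1, 2, 3, 4, 5, 6}) = 7
G(16) = mex({0, 2, 3, 5, 6, 7}) = 1
G(17) = mex({0, 1, 2, 3, 5, 6, 7}) = 4
G(18) = mex({0, 1, 2, 4, 5, 6}) = 3
G(19) = mex({0, 1, 3, 4, 5, 7}) = 2
G(20) = mex({0, 2, 3, 4, 5, 6, 7}) = 1
G(21) = mex({0, 1, 2, 3, 5, 6, 7}) = 4
G(22) = mex({0, 1, 2, 3, 4, 5, 7}) = 6
G(23) = mex({0, 1, 2, 3, 4, 5, 6}) = 7
G(24) = mex({0, 1, 2, 3, 5, 6, 7}) = 4
G(25) = mex({0, 2, 3, 4, 6, 7}) = 1
G(26) = mex({0, 1, 3, 4, 5, 6, 7}) = 2
G(27) = mex({0, 1, 2, 3, 4, 5, 6, 7}) = 8
G(28) = mex({0, 1, 2, 3, 4, 6, 7, 8}) = 5
G(29) = mex({0, 1, 2, 3, 5, 6, 7, 8, 9}) = 4
G(30) = mex({0, 1, 2, 3, 4, 5, 6, 9, 10}) = 7
G(31) = mex({0, 1, 3, 4, 5, 7, 10, 11}) = 2
G(32) = mex({0, 2, 3, 4, 5, 6, 7, 9, 11}) = 1
G(33) = mex({0, 1, 2, 3, 4, 5, 6, 7, 9, 12}) = 8
G(34) = mex({0, 1, 2, 3, 4, 5, 7, 8, 11, 12}) = 6
G(35) = mex({0, 1, 2, 3, 4, 5, 6, 8, 9, 10, 11}) = 7
G(36) = mex({0, 1, 2, 3, 5, 6, 7, 9, 10}) = 4
G(37) = mex({0, 2, 3, 4, 6, 7, 9, 10, 11, 12}) = 1
G(38) = mex({0, 1, 3, 4, 5, 6, 7, 9, 10, 11, 12}) = 2
G(39) = mex({0, 1, 2, 4, 5, 6, 7, 9, 10, 12, 14}) = 3
G(40) = mex({0, 2, 3, 4, 6, 7, 11, 12, 14}) = 1
Therefore G(40) = 1.

1


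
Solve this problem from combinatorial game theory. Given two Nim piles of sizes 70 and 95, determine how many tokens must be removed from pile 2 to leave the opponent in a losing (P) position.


Piles: 70 and 95
Current XOR: 70 XOR 95 = 25 (non-zero, so this is an N-position).
To make the XOR zero, we need to find a move that balances the piles.
For pile 2 (size 95): target = 95 XOR 25 = 70
We reduce pile 2 from 95 to 70.
Tokens removed: 95 - 70 = 25
Verification: 70 XOR 70 = 0

25


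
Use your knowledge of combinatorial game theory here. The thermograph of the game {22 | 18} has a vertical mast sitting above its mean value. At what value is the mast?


Game = {22 | 18}, a switch {a | b} with numbers a > b.
Its thermograph has left wall a - t and right wall b + t, which meet at t = (a - b)/2, where both equal (a + b)/2. So the mast (mean value) is at (a + b)/2.
Mean = (22 + (18))/2 = 40/2 = 20

20


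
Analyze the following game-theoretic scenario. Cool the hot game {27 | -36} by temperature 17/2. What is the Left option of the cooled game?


Original game: {27 | -36} (a switch {a | b} with a > b).
Cooling by t (for t below the temperature (a - b)/2 = 63/2) taxes each move by t: {a | b} cooled by t is {a - t | b + t}.
Cooling amount: t = 17/2
Cooled Left option: 27 - 17/2 = 37/2
Cooled Right option: -36 + 17/2 = -55/2
Cooled game: {37/2 | -55/2}
Left option = 37/2

37/2


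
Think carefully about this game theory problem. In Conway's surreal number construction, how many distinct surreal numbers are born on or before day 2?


Day 0: {|} = 0 is born. Count = 1.
Day n: the number of surreal numbers born by day n is 2^(n+1) - 1.
By day 0: 2^1 - 1 = 1
By day 1: 2^2 - 1 = 3
By day 2: 2^3 - 1 = 7
By day 2: 7 surreal numbers.

7


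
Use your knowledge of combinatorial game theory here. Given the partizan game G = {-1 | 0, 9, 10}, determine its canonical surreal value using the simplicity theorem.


Left options: {-1}, max = -1
Right options: {0, 9, 10}, min = 0
All options are numbers and max(Left) < min(Right), so by the simplicity theorem the value is the simplest (earliest-born) number strictly between -1 and 0.
No integer lies strictly between -1 and 0, so the value is the dyadic rational m/2^k in the interval with the smallest k (then m odd); search k = 1, 2, ...:
Denominator 2: -1/2 lies strictly between -1 and 0 -- found.
The simplest number in the interval is -1/2.
Game value = -1/2

-1/2


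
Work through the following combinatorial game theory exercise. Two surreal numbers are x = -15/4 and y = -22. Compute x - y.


x = -15/4, y = -22
Converting to common denominator: 4
x = -15/4, y = -88/4
x - y = -15/4 - -22 = 73/4

73/4


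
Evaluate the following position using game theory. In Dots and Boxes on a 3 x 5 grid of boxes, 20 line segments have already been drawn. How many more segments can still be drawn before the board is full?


Grid: 3 x 5 boxes, i.e. 4 rows and 6 columns of dots.
Horizontal edges: (rows + 1) * cols = 4 * 5 = 20
Vertical edges: rows * (cols + 1) = 3 * 6 = 18
Total edges: 20 + 18 = 38
Edges drawn: 20
Remaining: 38 - 20 = 18

18


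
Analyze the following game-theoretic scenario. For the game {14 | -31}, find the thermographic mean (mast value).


Game = {14 | -31}, a switch {a | b} with numbers a > b.
Its thermograph has left wall a - t and right wall b + t, which meet at t = (a - b)/2, where both equal (a + b)/2. So the mast (mean value) is at (a + b)/2.
Mean = (14 + (-31))/2 = -17/2 = -17/2

-17/2


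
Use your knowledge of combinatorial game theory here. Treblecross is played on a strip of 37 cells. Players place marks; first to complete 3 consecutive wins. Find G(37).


Treblecross: place X on empty cells; 3-in-a-row wins.
Playing within two cells of an existing X lets the opponent win at once, so sensible play treats the cells i-2..i+2 around each X as dead. The player left with no safe cell loses, so this is a normal-play take-away game on strips of safe cells.
Placing X at cell i (0-indexed) of a strip of k safe cells leaves independent strips of sizes max(0, i-2) and max(0, k-i-3). Hence G(k) = mex{ G(max(0,i-2)) XOR G(max(0,k-i-3)) : 0 <= i < k }, with G(0) = 0.
G(1): splits (0,0):0^0=0 -> mex({0}) = 1
G(2): splits (0,0):0^0=0 -> mex({0}) = 1
G(3): splits (0,0):0^0=0 -> mex({0}) = 1
G(4): splits (0,1):0^1=1 (0,0):0^0=0 -> mex({0, 1}) = 2
G(5): splits (0,2):0^1=1 (0,1):0^1=1 (0,0):0^0=0 -> mex({0, 1}) = 2
G(6) = mex({1}) = 0
G(7) = mex({0, 1, 2}) = 3
G(8) = mex({0, 1, 2}) = 3
G(9) = mex({0, 2}) = 1
G(10) = mex({0, 2, 3}) = 1
G(11) = mex({0, 3}) = 1
G(12) = mex({1, 3}) = 0
G(13) = mex({0, 1, 2, 3}) = 4
G(14) = mex({0, 1, 2}) = 3
G(15) = mex({0, 1, 2}) = 3
G(16) = mex({0, 1, 2, 4}) = 3
G(17) = mex({0, 1, 3, 4}) = 2
G(18) = mex({0, 1, 3, 4}) = 2
G(19) = mex({0, 1, 3, 5}) = 2
G(20) = mex({0, 1, 2, 3, 5}) = 4
G(21) = mex({0, 1, 2, 3, 5}) = 4
G(22) = mex({1, 2, 6}) = 0
G(23) = mex({0, 1, 2, 3, 4, 6}) = 5
G(24) = mex({0, 1, 2, 3, 4}) = 5
G(25) = mex({0, 1, 3, 4, 7}) = 2
G(26) = mex({0, 1, 3, 4, 5, 7}) = 2
G(27) = mex({0, 1, 3, 5}) = 2
G(28) = mex({0, 1, 2, 5}) = 3
G(29) = mex({0, 1, 2, 4, 5, 6}) = 3
G(30) = mex({1, 2, 4, 6}) = 0
G(31) = mex({0, 1, 2, 3, 4, 6}) = 5
G(32) = mex({1, 2, 3, 4, 7}) = 0
G(33) = mex({0, 3, 7}) = 1
G(34) = mex({0, 2, 3, 5, 7}) = 1
G(35) = mex({0, 2, 3, 5, 6}) = 1
G(36) = mex({0, 1, 2, 5, 6}) = 3
G(37) = mex({0, 1, 2, 4, 5, 6}) = 3
Therefore G(37) = 3.

3


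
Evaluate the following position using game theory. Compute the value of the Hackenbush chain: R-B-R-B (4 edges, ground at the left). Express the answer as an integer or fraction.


Edges (from ground): R-B-R-B
By Berlekamp's sign-expansion rule, a Blue-Red Hackenbush stalk has the value of the surreal number whose sign sequence is the edge sequence with B -> + and R -> -.
Sign sequence: -+-+
Trace the sign expansion in the surreal number tree, starting from 0:
Edge 1: R (sign -) -> bounds (-inf, 0), value = -1
Edge 2: B (sign +) -> bounds (-1, 0), value = -1/2
Edge 3: R (sign -) -> bounds (-1, -1/2), value = -3/4
Edge 4: B (sign +) -> bounds (-3/4, -1/2), value = -5/8
Game value = -5/8

-5/8


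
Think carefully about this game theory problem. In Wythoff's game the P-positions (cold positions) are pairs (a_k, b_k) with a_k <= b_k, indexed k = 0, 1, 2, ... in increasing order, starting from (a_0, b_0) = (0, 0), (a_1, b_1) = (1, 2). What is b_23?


By Wythoff's theorem, a_k = floor(k * phi) and b_k = floor(k * phi^2) = a_k + k, where phi = (1 + sqrt(5))/2 is the golden ratio.
phi = (1 + sqrt(5))/2 = 1.618034
phi^2 = phi + 1 = 2.618034
k = 23
k * phi^2 = 23 * 2.618034 = 60.214782
b_23 = floor(k * phi^2) = 60 (check: a_23 + k = 37 + 23 = 60)

60


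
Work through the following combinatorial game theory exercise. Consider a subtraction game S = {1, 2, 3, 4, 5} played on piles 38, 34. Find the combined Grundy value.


Subtraction set: {1, 2, 3, 4, 5}
For this subtraction set, G(n) = n mod 6 (period = max + 1 = 6).
Pile 1 (size 38): G(38) = 38 mod 6 = 2
Pile 2 (size 34): G(34) = 34 mod 6 = 4
Total Grundy value = XOR of all: 2 XOR 4 = 6

6


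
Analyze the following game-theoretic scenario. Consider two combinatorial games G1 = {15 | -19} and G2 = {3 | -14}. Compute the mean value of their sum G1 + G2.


G1 = {15 | -19}, G2 = {3 | -14}
Each is a switch {a | b} with numbers a > b; its mean value is (a + b)/2, and mean value is additive over game sums: m(G1 + G2) = m(G1) + m(G2).
Mean of G1 = (15 + (-19))/2 = -4/2 = -2
Mean of G2 = (3 + (-14))/2 = -11/2 = -11/2
Mean of G1 + G2 = -2 + -11/2 = -15/2

-15/2


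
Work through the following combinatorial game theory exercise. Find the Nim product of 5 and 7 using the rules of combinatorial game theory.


Nim multiplication is bilinear over XOR: (u XOR v) * w = (u*w) XOR (v*w).
So we split each operand into its bit components and XOR the pairwise Nim products.
5 = 1 + 4 (as XOR of powers of 2).
7 = 1 + 2 + 4 (as XOR of powers of 2).
Using the standard Nim-product table on single bits:
  2*2 = 3,   2*4 = 8,   2*8 = 12,
  4*4 = 6,   4*8 = 11,  8*8 = 13,
and  1*x = x (identity), k*l = l*k (commutative).
Pairwise Nim products:
  1 * 1 = 1
  1 * 2 = 2
  1 * 4 = 4
  4 * 1 = 4
  4 * 2 = 8
  4 * 4 = 6
XOR them: 1 XOR 2 XOR 4 XOR 4 XOR 8 XOR 6 = 13.
Result: 5 * 7 = 13 (in Nim).

13


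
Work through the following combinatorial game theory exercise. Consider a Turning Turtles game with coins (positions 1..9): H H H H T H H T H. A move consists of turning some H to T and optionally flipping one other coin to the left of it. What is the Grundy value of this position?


Coins: H H H H T H H T H
Key fact: a single head at position k behaves exactly like a Nim heap of size k (turning it to T and optionally flipping a coin at j < k corresponds to moving the heap from k to j, or to 0), and heads combine as a disjunctive sum (two heads at the same place would cancel, matching j XOR j = 0). So the Nim-value is the XOR of the 1-indexed positions of the heads.
Face-up positions (1-indexed): [1, 2, 3, 4, 6, 7, 9]
XOR 0 with 1: 0 XOR 1 = 1
XOR 1 with 2: 1 XOR 2 = 3
XOR 3 with 3: 3 XOR 3 = 0
XOR 0 with 4: 0 XOR 4 = 4
XOR 4 with 6: 4 XOR 6 = 2
XOR 2 with 7: 2 XOR 7 = 5
XOR 5 with 9: 5 XOR 9 = 12
Nim-value = 12

12


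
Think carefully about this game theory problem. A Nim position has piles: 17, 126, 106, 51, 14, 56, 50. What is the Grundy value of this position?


We need the XOR (exclusive or) of all pile sizes.
After XOR-ing pile 1 (size 17): 0 XOR 17 = 17
After XOR-ing pile 2 (size 126): 17 XOR 126 = 111
After XOR-ing pile 3 (size 106): 111 XOR 106 = 5
After XOR-ing pile 4 (size 51): 5 XOR 51 = 54
After XOR-ing pile 5 (size 14): 54 XOR 14 = 56
After XOR-ing pile 6 (size 56): 56 XOR 56 = 0
After XOR-ing pile 7 (size 50): 0 XOR 50 = 50
The Nim-value of this position is 50.

50


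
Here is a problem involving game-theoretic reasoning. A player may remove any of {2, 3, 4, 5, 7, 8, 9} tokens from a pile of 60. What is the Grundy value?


The subtraction set is S = {2, 3, 4, 5, 7, 8, 9}.
G(k) = mex{ G(k - s) : s in S, s <= k }. We compute iteratively: G(0) = 0.
G(1) = mex({}) = 0
G(2) = mex({0}) = 1
G(3) = mex({0}) = 1
G(4) = mex({0, 1}) = 2
G(5) = mex({0, 1}) = 2
G(6) = mex({0, 1, 2}) = 3
G(7) = mex({0, 1, 2}) = 3
G(8) = mex({0, 1, 2, 3}) = 4
G(9) = mex({0, 1, 2, 3}) = 4
G(10) = mex({0, 1, 2, 3, 4}) = 5
G(11) = mex({1, 2, 3, 4}) = 0
G(12) = mex({1, 2, 3, 4, 5}) = 0
G(13) = mex({0, 2, 3, 4, 5}) = 1
G(14) = mex({0, 2, 3, 4, 5}) = 1
G(15) = mex({0, 1, 3, 4, 5}) = 2
G(16) = mex({0, 1, 3, 4}) = 2
G(17) = mex({0, 1, 2, 4, 5}) = 3
G(18) = mex({0, 1, 2, 4, 5}) = 3
G(19) = mex({0, 1, 2, 3, 5}) = 4
Observe that G(11)..G(19) = 0, 0, 1, 1, 2, 2, 3, 3, 4 repeats G(0)..G(8) = 0, 0, 1, 1, 2, 2, 3, 3, 4.
For k >= max(S) = 9, G(k) is determined by the previous 9 values G(k-9)..G(k-1); a window of 9 consecutive values has recurred shifted by 11, so by induction G(k + 11) = G(k) for all k >= 0: the sequence is periodic from the start with period 11.
One period: G(0..10) = 0, 0, 1, 1, 2, 2, 3, 3, 4, 4, 5.
60 mod 11 = 5, so G(60) = G(5) = 2.

2


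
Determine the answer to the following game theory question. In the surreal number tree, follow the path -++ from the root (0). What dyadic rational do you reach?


Sign expansion: -++
Rule: track bounds (lo, hi), initially (-inf, +inf). On '+', the current value becomes lo and we move to the simplest number in (value, hi): value + 1 if hi = +inf, otherwise the midpoint (value + hi)/2. On '-', the current value becomes hi and we move to value - 1 if lo = -inf, otherwise the midpoint (lo + value)/2.
Start at 0.
Step 1: sign = -, move left. Bounds: (-inf, 0). Value = -1
Step 2: sign = +, move right. Bounds: (-1, 0). Value = -1/2
Step 3: sign = +, move right. Bounds: (-1/2, 0). Value = -1/4
The surreal number with sign expansion -++ is -1/4.

-1/4


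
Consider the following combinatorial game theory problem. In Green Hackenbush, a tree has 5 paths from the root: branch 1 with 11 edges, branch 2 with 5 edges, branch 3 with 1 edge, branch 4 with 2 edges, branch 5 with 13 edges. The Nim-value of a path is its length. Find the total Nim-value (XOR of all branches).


The tree has 5 branches from the ground vertex.
In Green Hackenbush, the Nim-value of a simple path of length k is k.
Branch 1: length 11, Nim-value = 11
Branch 2: length 5, Nim-value = 5
Branch 3: length 1, Nim-value = 1
Branch 4: length 2, Nim-value = 2
Branch 5: length 13, Nim-value = 13
Total Nim-value = XOR of all branch values:
0 XOR 11 = 11
11 XOR 5 = 14
14 XOR 1 = 15
15 XOR 2 = 13
13 XOR 13 = 0
Nim-value of the tree = 0

0


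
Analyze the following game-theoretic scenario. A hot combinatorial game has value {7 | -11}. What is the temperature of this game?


The game is {7 | -11}, a switch {a | b} with numbers a > b.
Cooling {a | b} by t gives {a - t | b + t}, which stops being hot when a - t = b + t, i.e. at t = (a - b)/2. So the temperature of a switch is (a - b)/2.
Temperature = (Left option - Right option) / 2
= (7 - (-11)) / 2
= 18 / 2
= 9

9


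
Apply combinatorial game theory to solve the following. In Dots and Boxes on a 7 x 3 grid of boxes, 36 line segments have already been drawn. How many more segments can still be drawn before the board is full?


Grid: 7 x 3 boxes, i.e. 8 rows and 4 columns of dots.
Horizontal edges: (rows + 1) * cols = 8 * 3 = 24
Vertical edges: rows * (cols + 1) = 7 * 4 = 28
Total edges: 24 + 28 = 52
Edges drawn: 36
Remaining: 52 - 36 = 16

16


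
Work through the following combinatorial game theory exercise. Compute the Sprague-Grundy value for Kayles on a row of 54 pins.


Kayles: a move removes 1 or 2 adjacent pins from a contiguous row.
Removing pins from a row of k leaves two independent rows (a, b) with a + b = k - 1 (one pin) or a + b = k - 2 (two pins); an end removal gives a = 0.
By Sprague-Grundy, G(k) = mex{ G(a) XOR G(b) } over all these splits. G(0) = 0.
G(1): splits (0,0):0^0=0 -> mex({0}) = 1
G(2): splits (0,1):0^1=1 (0,0):0^0=0 -> mex({0, 1}) = 2
G(3): splits (0,2):0^2=2 (1,1):1^1=0 (0,1):0^1=1 -> mex({0, 1, 2}) = 3
G(4): splits (0,3):0^3=3 (1,2):1^2=3 (0,2):0^2=2 (1,1):1^1=0 -> mex({0, 2, 3}) = 1
G(5): splits (0,4):0^1=1 (1,3):1^3=2 (2,2):2^2=0 (0,3):0^3=3 (1,2):1^2=3 -> mex({0, 1, 2, 3}) = 4
G(6) = mex({0, 1, 2, 4}) = 3
G(7) = mex({0, 1, 3, 4, 5}) = 2
G(8) = mex({0, 2, 3, 5, 6}) = 1
G(9) = mex({0, 1, 2, 3, 6, 7}) = 4
G(10) = mex({0, 1, 3, 4, 5, 7}) = 2
G(11) = mex({0, 1, 2, 3, 4, 5}) = 6
G(12) = mex({0, 1, 2, 3, 5, 6, 7}) = 4
G(13) = mex({0, 2, 3, 4, 6, 7}) = 1
G(14) = mex({0, 1, 4, 5, 6, 7}) = 2
G(15) = mex({0, 1, 2, 3, 4, 5, 6}) = 7
G(16) = mex({0, 2, 3, 5, 6, 7}) = 1
G(17) = mex({0, 1, 2, 3, 5, 6, 7}) = 4
G(18) = mex({0, 1, 2, 4, 5, 6}) = 3
G(19) = mex({0, 1, 3, 4, 5, 7}) = 2
G(20) = mex({0, 2, 3, 4, 5, 6, 7}) = 1
G(21) = mex({0, 1, 2, 3, 5, 6, 7}) = 4
G(22) = mex({0, 1, 2, 3, 4, 5, 7}) = 6
G(23) = mex({0, 1, 2, 3, 4, 5, 6}) = 7
G(24) = mex({0, 1, 2, 3, 5, 6, 7}) = 4
G(25) = mex({0, 2, 3, 4, 6, 7}) = 1
G(26) = mex({0, 1, 3, 4, 5, 6, 7}) = 2
G(27) = mex({0, 1, 2, 3, 4, 5, 6, 7}) = 8
G(28) = mex({0, 1, 2, 3, 4, 6, 7, 8}) = 5
G(29) = mex({0, 1, 2, 3, 5, 6, 7, 8, 9}) = 4
G(30) = mex({0, 1, 2, 3, 4, 5, 6, 9, 10}) = 7
G(31) = mex({0, 1, 3, 4, 5, 7, 10, 11}) = 2
G(32) = mex({0, 2, 3, 4, 5, 6, 7, 9, 11}) = 1
G(33) = mex({0, 1, 2, 3, 4, 5, 6, 7, 9, 12}) = 8
G(34) = mex({0, 1, 2, 3, 4, 5, 7, 8, 11, 12}) = 6
G(35) = mex({0, 1, 2, 3, 4, 5, 6, 8, 9, 10, 11}) = 7
G(36) = mex({0, 1, 2, 3, 5, 6, 7, 9, 10}) = 4
G(37) = mex({0, 2, 3, 4, 6, 7, 9, 10, 11, 12}) = 1
G(38) = mex({0, 1, 3, 4, 5, 6, 7, 9, 10, 11, 12}) = 2
G(39) = mex({0, 1, 2, 4, 5, 6, 7, 9, 10, 12, 14}) = 3
G(40) = mex({0, 2, 3, 4, 6, 7, 11, 12, 14}) = 1
G(41) = mex({0, 1, 2, 3, 5, 6, 7, 9, 10, 11, 12}) = 4
G(42) = mex({0, 1, 2, 3, 4, 5, 6, 9, 10}) = 7
G(43) = mex({0, 1, 3, 4, 5, 7, 9, 10, 12, 15}) = 2
G(44) = mex({0, 2, 3, 4, 5, 6, 7, 9, 10, 12, 15}) = 1
G(45) = mex({0, 1, 2, 3, 4, 5, 6, 7, 9, 10, 12, 14}) = 8
G(46) = mex({0, 1, 3, 4, 5, 7, 8, 11, 12, 14}) = 2
G(47) = mex({0, 1, 2, 3, 4, 5, 6, 8, 9, 10, 11, 12}) = 7
G(48) = mex({0, 1, 2, 3, 5, 6, 7, 9, 10}) = 4
G(49) = mex({0, 2, 3, 4, 6, 7, 9, 10, 11, 12, 15}) = 1
G(50) = mex({0, 1, 4, 5, 6, 7, 9, 11, 12, 14, 15}) = 2
G(51) = mex({0, 1, 2, 3, 4, 5, 6, 7, 9, 12, 14, 15}) = 8
G(52) = mex({0, 2, 3, 4, 5, 6, 7, 8, 11, 12, 15}) = 1
G(53) = mex({0, 1, 2, 3, 5, 6, 7, 8, 9, 10, 11, 12}) = 4
G(54) = mex({0, 1, 2, 3, 4, 5, 6, 9, 10}) = 7
Therefore G(54) = 7.

7


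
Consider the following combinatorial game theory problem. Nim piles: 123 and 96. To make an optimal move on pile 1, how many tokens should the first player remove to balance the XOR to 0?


Piles: 123 and 96
Current XOR: 123 XOR 96 = 27 (non-zero, so this is an N-position).
To make the XOR zero, we need to find a move that balances the piles.
For pile 1 (size 123): target = 123 XOR 27 = 96
We reduce pile 1 from 123 to 96.
Tokens removed: 123 - 96 = 27
Verification: 96 XOR 96 = 0

27


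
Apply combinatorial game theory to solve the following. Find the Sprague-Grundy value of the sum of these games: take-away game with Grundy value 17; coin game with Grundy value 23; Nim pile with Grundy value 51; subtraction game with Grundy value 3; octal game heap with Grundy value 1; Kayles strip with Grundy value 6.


By the Sprague-Grundy theorem, the Grundy value of a sum of games is the XOR of individual Grundy values.
take-away game: Grundy value = 17. Running XOR: 0 XOR 17 = 17
coin game: Grundy value = 23. Running XOR: 17 XOR 23 = 6
Nim pile: Grundy value = 51. Running XOR: 6 XOR 51 = 53
subtraction game: Grundy value = 3. Running XOR: 53 XOR 3 = 54
octal game heap: Grundy value = 1. Running XOR: 54 XOR 1 = 55
Kayles strip: Grundy value = 6. Running XOR: 55 XOR 6 = 49
The combined Grundy value is 49.

49


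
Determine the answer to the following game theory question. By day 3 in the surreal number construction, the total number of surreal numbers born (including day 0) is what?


Day 0: {|} = 0 is born. Count = 1.
Day n: the number of surreal numbers born by day n is 2^(n+1) - 1.
By day 0: 2^1 - 1 = 1
By day 1: 2^2 - 1 = 3
By day 2: 2^3 - 1 = 7
By day 3: 2^4 - 1 = 15
By day 3: 15 surreal numbers.

15


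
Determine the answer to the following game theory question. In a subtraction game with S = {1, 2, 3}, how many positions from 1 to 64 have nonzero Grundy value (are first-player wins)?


Subtraction set S = {1, 2, 3}, so G(n) = n mod 4.
G(n) = 0 when n is a multiple of 4.
Multiples of 4 in [1, 64]: 16
N-positions (nonzero Grundy) = 64 - 16 = 48

48


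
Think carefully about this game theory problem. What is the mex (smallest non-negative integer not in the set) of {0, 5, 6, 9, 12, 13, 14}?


Set = {0, 5, 6, 9, 12, 13, 14}
0 is in the set.
1 is NOT in the set. This is the mex.
mex = 1

1


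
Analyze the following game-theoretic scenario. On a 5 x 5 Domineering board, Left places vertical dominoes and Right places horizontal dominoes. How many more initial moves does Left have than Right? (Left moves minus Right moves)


Board is 5 x 5 (rows x cols).
Left (vertical) placements: (rows-1) * cols = 4 * 5 = 20
Right (horizontal) placements: rows * (cols-1) = 5 * 4 = 20
Advantage = Left - Right = 20 - 20 = 0

0


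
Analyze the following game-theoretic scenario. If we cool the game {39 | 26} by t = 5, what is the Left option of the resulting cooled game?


Original game: {39 | 26} (a switch {a | b} with a > b).
Cooling by t (for t below the temperature (a - b)/2 = 13/2) taxes each move by t: {a | b} cooled by t is {a - t | b + t}.
Cooling amount: t = 5
Cooled Left option: 39 - 5 = 34
Cooled Right option: 26 + 5 = 31
Cooled game: {34 | 31}
Left option = 34

34


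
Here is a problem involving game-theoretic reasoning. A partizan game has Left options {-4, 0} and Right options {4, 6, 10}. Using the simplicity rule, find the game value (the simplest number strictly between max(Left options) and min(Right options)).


Left options: {-4, 0}, max = 0
Right options: {4, 6, 10}, min = 4
All options are numbers and max(Left) < min(Right), so by the simplicity theorem the value is the simplest (earliest-born) number strictly between 0 and 4.
Integers 1 through 3 all lie strictly between 0 and 4.
Among integers, the simplest (lowest birthday = smallest |n|; 0 is born on day 0, +-n on day n) is 1.
No non-integer in the interval can be simpler: if x is a non-integer in the interval, then floor(x) or ceil(x) also lies in the interval (the interval contains an integer), and both are proper prefixes of x's sign expansion, i.e. born earlier. So the game value is 1.
Game value = 1

1


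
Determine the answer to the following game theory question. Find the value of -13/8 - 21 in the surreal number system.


x = -13/8, y = 21
Converting to common denominator: 8
x = -13/8, y = 168/8
x - y = -13/8 - 21 = -181/8

-181/8


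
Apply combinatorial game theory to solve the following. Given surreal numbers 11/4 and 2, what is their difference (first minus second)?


x = 11/4, y = 2
Converting to common denominator: 4
x = 11/4, y = 8/4
x - y = 11/4 - 2 = 3/4

3/4


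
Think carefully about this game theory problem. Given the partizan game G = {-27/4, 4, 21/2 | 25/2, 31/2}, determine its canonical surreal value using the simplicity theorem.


Left options: {-27/4, 4, 21/2}, max = 21/2
Right options: {25/2, 31/2}, min = 25/2
All options are numbers and max(Left) < min(Right), so by the simplicity theorem the value is the simplest (earliest-born) number strictly between 21/2 and 25/2.
Integers 11 through 12 all lie strictly between 21/2 and 25/2.
Among integers, the simplest (lowest birthday = smallest |n|; 0 is born on day 0, +-n on day n) is 11.
No non-integer in the interval can be simpler: if x is a non-integer in the interval, then floor(x) or ceil(x) also lies in the interval (the interval contains an integer), and both are proper prefixes of x's sign expansion, i.e. born earlier. So the game value is 11.
Game value = 11

11


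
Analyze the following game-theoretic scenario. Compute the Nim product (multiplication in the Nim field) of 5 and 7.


Nim multiplication is bilinear over XOR: (u XOR v) * w = (u*w) XOR (v*w).
So we split each operand into its bit components and XOR the pairwise Nim products.
5 = 1 + 4 (as XOR of powers of 2).
7 = 1 + 2 + 4 (as XOR of powers of 2).
Using the standard Nim-product table on single bits:
  2*2 = 3,   2*4 = 8,   2*8 = 12,
  4*4 = 6,   4*8 = 11,  8*8 = 13,
and  1*x = x (identity), k*l = l*k (commutative).
Pairwise Nim products:
  1 * 1 = 1
  1 * 2 = 2
  1 * 4 = 4
  4 * 1 = 4
  4 * 2 = 8
  4 * 4 = 6
XOR them: 1 XOR 2 XOR 4 XOR 4 XOR 8 XOR 6 = 13.
Result: 5 * 7 = 13 (in Nim).

13


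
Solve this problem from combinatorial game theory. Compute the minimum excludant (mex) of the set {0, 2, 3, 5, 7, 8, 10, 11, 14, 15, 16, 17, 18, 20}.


Set = {0, 2, 3, 5, 7, 8, 10, 11, 14, 15, 16, 17, 18, 20}
0 is in the set.
1 is NOT in the set. This is the mex.
mex = 1

1
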